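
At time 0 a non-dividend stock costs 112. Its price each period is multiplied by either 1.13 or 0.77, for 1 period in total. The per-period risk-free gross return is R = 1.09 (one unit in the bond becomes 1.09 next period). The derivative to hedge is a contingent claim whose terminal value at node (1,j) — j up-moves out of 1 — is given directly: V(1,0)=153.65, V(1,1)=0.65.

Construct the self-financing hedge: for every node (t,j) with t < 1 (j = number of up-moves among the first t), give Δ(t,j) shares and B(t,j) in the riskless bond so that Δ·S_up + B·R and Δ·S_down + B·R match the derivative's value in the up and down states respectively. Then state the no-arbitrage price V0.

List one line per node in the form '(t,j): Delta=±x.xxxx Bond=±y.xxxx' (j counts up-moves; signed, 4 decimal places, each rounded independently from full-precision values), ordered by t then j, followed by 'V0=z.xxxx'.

The replicating-portfolio and risk-neutral prices coincide; use p* = (1.09−0.77)/(1.13−0.77) = 0.8889 for the latter.
Terminal values V(1,·): V(1,0)=153.6500, V(1,1)=0.6500
Node (0,0) S=112.0000: V=(p*·0.6500+(1−p*)·153.6500)/1.09=16.1927; Δ=(0.6500−153.6500)/(126.5600−86.2400)=-3.7946; B=V−Δ·S=441.1927
Each (Δ,B) replicates both successor values, so the strategy is self-financing and V0 is arbitrage-free.

(0,0): Delta=-3.7946 Bond=441.1927
V0=16.1927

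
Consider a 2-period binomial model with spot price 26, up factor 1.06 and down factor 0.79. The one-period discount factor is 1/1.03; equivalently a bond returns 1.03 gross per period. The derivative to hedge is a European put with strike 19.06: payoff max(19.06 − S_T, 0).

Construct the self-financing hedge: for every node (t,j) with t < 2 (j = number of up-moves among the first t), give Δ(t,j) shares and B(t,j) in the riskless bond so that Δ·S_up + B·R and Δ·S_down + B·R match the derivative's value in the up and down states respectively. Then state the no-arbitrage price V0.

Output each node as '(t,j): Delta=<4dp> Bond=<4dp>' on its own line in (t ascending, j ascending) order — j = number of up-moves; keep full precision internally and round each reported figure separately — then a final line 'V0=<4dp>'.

The replicating-portfolio and risk-neutral prices coincide; use p* = (1.03−0.79)/(1.06−0.79) = 0.8889 for the latter.
Payoff layer (t=2): V(2,0)=2.8334, V(2,1)=0.0000, V(2,2)=0.0000
Node (1,0) S=20.5400: V=(p*·0.0000+(1−p*)·2.8334)/1.03=0.3057; Δ=(0.0000−2.8334)/(21.7724−16.2266)=-0.5109; B=V−Δ·S=10.7997
Node (1,1) S=27.5600: V=(p*·0.0000+(1−p*)·0.0000)/1.03=0.0000; Δ=(0.0000−0.0000)/(29.2136−21.7724)=0.0000; B=V−Δ·S=0.0000
Node (0,0) S=26.0000: V=(p*·0.0000+(1−p*)·0.3057)/1.03=0.0330; Δ=(0.0000−0.3057)/(27.5600−20.5400)=-0.0435; B=V−Δ·S=1.1650
Root portfolio cost Δ·26+B reproduces V0=0.0330.

(0,0): Delta=-0.0435 Bond=1.1650
(1,0): Delta=-0.5109 Bond=10.7997
(1,1): Delta=0.0000 Bond=0.0000
V0=0.0330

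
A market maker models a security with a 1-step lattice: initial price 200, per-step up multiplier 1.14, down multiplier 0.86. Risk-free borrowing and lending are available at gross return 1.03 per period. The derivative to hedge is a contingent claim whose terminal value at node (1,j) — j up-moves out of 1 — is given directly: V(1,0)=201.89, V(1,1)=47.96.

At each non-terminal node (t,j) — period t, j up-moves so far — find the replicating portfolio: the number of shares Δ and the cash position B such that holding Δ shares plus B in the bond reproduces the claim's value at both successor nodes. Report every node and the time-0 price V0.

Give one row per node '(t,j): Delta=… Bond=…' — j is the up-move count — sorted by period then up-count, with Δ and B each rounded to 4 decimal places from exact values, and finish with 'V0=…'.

No-arbitrage ⇒ martingale measure with p* = (R−d)/(u−d) = 0.6071.
Terminal values V(1,·): V(1,0)=201.8900, V(1,1)=47.9600
(0,0): S=200.0000. Δ = (V_up−V_dn)/(S_up−S_dn) = (47.9600−201.8900)/(228.0000−172.0000) = -2.7488. V = [p*·47.9600 + (1−p*)·201.8900]/1.03 = 105.2743. B = V − Δ·S = 655.0243.
Root portfolio cost Δ·200+B reproduces V0=105.2743.

(0,0): Delta=-2.7488 Bond=655.0243
V0=105.2743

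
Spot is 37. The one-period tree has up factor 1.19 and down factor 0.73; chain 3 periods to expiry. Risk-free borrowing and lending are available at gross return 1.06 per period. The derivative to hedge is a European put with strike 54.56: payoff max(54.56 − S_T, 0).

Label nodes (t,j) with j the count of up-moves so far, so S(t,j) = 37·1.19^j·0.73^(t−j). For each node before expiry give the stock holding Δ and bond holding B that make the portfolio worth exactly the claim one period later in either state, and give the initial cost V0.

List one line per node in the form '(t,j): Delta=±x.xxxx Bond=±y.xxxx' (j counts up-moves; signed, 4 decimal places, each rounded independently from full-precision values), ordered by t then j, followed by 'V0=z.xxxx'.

Since d<R<u, set p* = (R−d)/(u−d) = 0.7174; price each node as the discounted p*-expectation of its children.
Terminal payoffs: V(3,0)=40.1664, V(3,1)=31.0964, V(3,2)=16.3111, V(3,3)=0.0000
(2,0): S=19.7173. Δ = (V_up−V_dn)/(S_up−S_dn) = (31.0964−40.1664)/(23.4636−14.3936) = -1.0000. V = [p*·31.0964 + (1−p*)·40.1664]/1.06 = 31.7544. B = V − Δ·S = 51.4717.
(2,1): S=32.1419. Δ = (V_up−V_dn)/(S_up−S_dn) = (16.3111−31.0964)/(38.2489−23.4636) = -1.0000. V = [p*·16.3111 + (1−p*)·31.0964]/1.06 = 19.3298. B = V − Δ·S = 51.4717.
(2,2): S=52.3957. Δ = (V_up−V_dn)/(S_up−S_dn) = (0.0000−16.3111)/(62.3509−38.2489) = -0.6768. V = [p*·0.0000 + (1−p*)·16.3111]/1.06 = 4.3487. B = V − Δ·S = 39.8077.
(1,0): S=27.0100. Δ = (V_up−V_dn)/(S_up−S_dn) = (19.3298−31.7544)/(32.1419−19.7173) = -1.0000. V = [p*·19.3298 + (1−p*)·31.7544]/1.06 = 21.5482. B = V − Δ·S = 48.5582.
(1,1): S=44.0300. Δ = (V_up−V_dn)/(S_up−S_dn) = (4.3487−19.3298)/(52.3957−32.1419) = -0.7397. V = [p*·4.3487 + (1−p*)·19.3298]/1.06 = 8.0967. B = V − Δ·S = 40.6642.
(0,0): S=37.0000. Δ = (V_up−V_dn)/(S_up−S_dn) = (8.0967−21.5482)/(44.0300−27.0100) = -0.7903. V = [p*·8.0967 + (1−p*)·21.5482]/1.06 = 11.2247. B = V − Δ·S = 40.4671.
Self-financing check: at every node Δ·S+B equals the discounted successor values.

(0,0): Delta=-0.7903 Bond=40.4671
(1,0): Delta=-1.0000 Bond=48.5582
(1,1): Delta=-0.7397 Bond=40.6642
(2,0): Delta=-1.0000 Bond=51.4717
(2,1): Delta=-1.0000 Bond=51.4717
(2,2): Delta=-0.6768 Bond=39.8077
V0=11.2247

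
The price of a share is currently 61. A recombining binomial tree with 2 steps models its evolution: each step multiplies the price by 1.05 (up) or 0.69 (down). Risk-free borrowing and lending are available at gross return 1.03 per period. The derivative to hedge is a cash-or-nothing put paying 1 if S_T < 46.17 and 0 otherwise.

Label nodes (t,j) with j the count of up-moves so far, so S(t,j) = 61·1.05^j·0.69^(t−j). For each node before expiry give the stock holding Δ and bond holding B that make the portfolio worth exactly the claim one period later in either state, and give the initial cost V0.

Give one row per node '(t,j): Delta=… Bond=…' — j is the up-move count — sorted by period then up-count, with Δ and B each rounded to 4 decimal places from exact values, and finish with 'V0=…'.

(0,0): Delta=-0.0418 Bond=2.6489
(1,0): Delta=0.0000 Bond=0.9709
(1,1): Delta=-0.0434 Bond=2.8317
V0=0.1018

No-arbitrage ⇒ martingale measure with p* = (R−d)/(u−d) = 0.9444.
Terminal values V(2,·): V(2,0)=1.0000, V(2,1)=1.0000, V(2,2)=0.0000
(1,0): S=42.0900. Δ = (V_up−V_dn)/(S_up−S_dn) = (1.0000−1.0000)/(44.1945−29.0421) = 0.0000. V = [p*·1.0000 + (1−p*)·1.0000]/1.03 = 0.9709. B = V − Δ·S = 0.9709.
(1,1): S=64.0500. Δ = (V_up−V_dn)/(S_up−S_dn) = (0.0000−1.0000)/(67.2525−44.1945) = -0.0434. V = [p*·0.0000 + (1−p*)·1.0000]/1.03 = 0.0539. B = V − Δ·S = 2.8317.
(0,0): S=61.0000. Δ = (V_up−V_dn)/(S_up−S_dn) = (0.0539−0.9709)/(64.0500−42.0900) = -0.0418. V = [p*·0.0539 + (1−p*)·0.9709]/1.03 = 0.1018. B = V − Δ·S = 2.6489.
Check: Δ(0,0)·S0 + B(0,0) = 0.1018 = V0.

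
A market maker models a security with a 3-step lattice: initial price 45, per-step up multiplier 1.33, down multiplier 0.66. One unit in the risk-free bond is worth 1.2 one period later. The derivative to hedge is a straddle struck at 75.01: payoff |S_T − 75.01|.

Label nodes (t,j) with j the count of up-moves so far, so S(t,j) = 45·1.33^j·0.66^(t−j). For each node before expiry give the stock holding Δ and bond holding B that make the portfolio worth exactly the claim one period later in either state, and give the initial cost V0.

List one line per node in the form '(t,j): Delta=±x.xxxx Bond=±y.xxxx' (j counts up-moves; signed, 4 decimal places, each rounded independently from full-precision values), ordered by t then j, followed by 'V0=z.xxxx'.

(0,0): Delta=-0.0766 Bond=20.5541
(1,0): Delta=-1.0000 Bond=52.0903
(1,1): Delta=0.0337 Bond=18.0626
(2,0): Delta=-1.0000 Bond=62.5083
(2,1): Delta=-1.0000 Bond=62.5083
(2,2): Delta=0.1572 Bond=11.8449
V0=17.1076

The replicating-portfolio and risk-neutral prices coincide; use p* = (1.2−0.66)/(1.33−0.66) = 0.8060 for the latter.
At expiry t=3: V(3,0)=62.0727, V(3,1)=48.9393, V(3,2)=22.4737, V(3,3)=30.8587
  t=2,j=0: stock 19.6020 → up 26.0707 (V=48.9393), down 12.9373 (V=62.0727). Price 42.9063; hedge Δ=-1.0000, bond B=62.5083.
  t=2,j=1: stock 39.5010 → up 52.5363 (V=22.4737), down 26.0707 (V=48.9393). Price 23.0073; hedge Δ=-1.0000, bond B=62.5083.
  t=2,j=2: stock 79.6005 → up 105.8687 (V=30.8587), down 52.5363 (V=22.4737). Price 24.3598; hedge Δ=0.1572, bond B=11.8449.
  t=1,j=0: stock 29.7000 → up 39.5010 (V=23.0073), down 19.6020 (V=42.9063). Price 22.3903; hedge Δ=-1.0000, bond B=52.0903.
  t=1,j=1: stock 59.8500 → up 79.6005 (V=24.3598), down 39.5010 (V=23.0073). Price 20.0811; hedge Δ=0.0337, bond B=18.0626.
  t=0,j=0: stock 45.0000 → up 59.8500 (V=20.0811), down 29.7000 (V=22.3903). Price 17.1076; hedge Δ=-0.0766, bond B=20.5541.
The time-0 hedge costs 17.1076, which is the no-arbitrage price.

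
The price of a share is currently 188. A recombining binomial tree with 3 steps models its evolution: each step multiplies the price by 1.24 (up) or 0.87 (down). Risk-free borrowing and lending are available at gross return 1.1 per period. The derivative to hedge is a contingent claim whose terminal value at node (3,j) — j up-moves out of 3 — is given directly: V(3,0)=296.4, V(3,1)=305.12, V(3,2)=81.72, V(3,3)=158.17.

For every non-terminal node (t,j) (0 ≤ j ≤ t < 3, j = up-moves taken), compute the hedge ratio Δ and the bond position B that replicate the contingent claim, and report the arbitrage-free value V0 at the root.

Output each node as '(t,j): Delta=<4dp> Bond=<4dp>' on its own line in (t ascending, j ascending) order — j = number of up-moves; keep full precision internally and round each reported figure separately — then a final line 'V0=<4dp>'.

(0,0): Delta=-0.8828 Bond=294.7071
(1,0): Delta=-2.0365 Bond=512.8886
(1,1): Delta=-0.3900 Bond=209.3104
(2,0): Delta=0.1656 Bond=250.8147
(2,1): Delta=-2.9770 Bond=754.9199
(2,2): Delta=0.7148 Bond=-89.1280
V0=128.7449

Risk-neutral probability p* = (R−d)/(u−d) = (1.1−0.87)/(1.24−0.87) = 0.6216.
At expiry t=3: V(3,0)=296.4000, V(3,1)=305.1200, V(3,2)=81.7200, V(3,3)=158.1700
  t=2,j=0: stock 142.2972 → up 176.4485 (V=305.1200), down 123.7986 (V=296.4000). Price 274.3823; hedge Δ=0.1656, bond B=250.8147.
  t=2,j=1: stock 202.8144 → up 251.4899 (V=81.7200), down 176.4485 (V=305.1200). Price 151.1361; hedge Δ=-2.9770, bond B=754.9199.
  t=2,j=2: stock 289.0688 → up 358.4453 (V=158.1700), down 251.4899 (V=81.7200). Price 117.4936; hedge Δ=0.7148, bond B=-89.1280.
  t=1,j=0: stock 163.5600 → up 202.8144 (V=151.1361), down 142.2972 (V=274.3823). Price 179.7907; hedge Δ=-2.0365, bond B=512.8886.
  t=1,j=1: stock 233.1200 → up 289.0688 (V=117.4936), down 202.8144 (V=151.1361). Price 118.3847; hedge Δ=-0.3900, bond B=209.3104.
  t=0,j=0: stock 188.0000 → up 233.1200 (V=118.3847), down 163.5600 (V=179.7907). Price 128.7449; hedge Δ=-0.8828, bond B=294.7071.
The time-0 hedge costs 128.7449, which is the no-arbitrage price.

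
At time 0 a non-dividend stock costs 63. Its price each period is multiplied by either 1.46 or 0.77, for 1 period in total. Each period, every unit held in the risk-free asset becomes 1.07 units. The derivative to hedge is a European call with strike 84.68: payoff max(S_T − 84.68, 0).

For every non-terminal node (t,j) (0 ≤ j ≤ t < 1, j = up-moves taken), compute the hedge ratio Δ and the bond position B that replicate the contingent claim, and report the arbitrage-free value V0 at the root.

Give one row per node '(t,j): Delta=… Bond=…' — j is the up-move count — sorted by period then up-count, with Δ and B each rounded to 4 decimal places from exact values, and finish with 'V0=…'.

Risk-neutral probability p* = (R−d)/(u−d) = (1.07−0.77)/(1.46−0.77) = 0.4348.
Terminal values V(1,·): V(1,0)=0.0000, V(1,1)=7.3000
  t=0,j=0: stock 63.0000 → up 91.9800 (V=7.3000), down 48.5100 (V=0.0000). Price 2.9663; hedge Δ=0.1679, bond B=-7.6134.
Root portfolio cost Δ·63+B reproduces V0=2.9663.

(0,0): Delta=0.1679 Bond=-7.6134
V0=2.9663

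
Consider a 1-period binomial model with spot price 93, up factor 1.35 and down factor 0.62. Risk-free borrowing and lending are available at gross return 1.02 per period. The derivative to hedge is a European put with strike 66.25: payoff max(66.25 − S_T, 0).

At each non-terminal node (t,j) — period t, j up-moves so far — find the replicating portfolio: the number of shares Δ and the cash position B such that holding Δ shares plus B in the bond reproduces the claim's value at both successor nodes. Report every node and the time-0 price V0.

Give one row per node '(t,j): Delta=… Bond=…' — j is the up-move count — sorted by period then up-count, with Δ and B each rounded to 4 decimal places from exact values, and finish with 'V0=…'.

Under the risk-neutral measure, an up-move has probability p* = (R−d)/(u−d) = 0.5479 and values discount at R = 1.02.
Terminal payoffs: V(1,0)=8.5900, V(1,1)=0.0000
Node (0,0) S=93.0000: V=(p*·0.0000+(1−p*)·8.5900)/1.02=3.8070; Δ=(0.0000−8.5900)/(125.5500−57.6600)=-0.1265; B=V−Δ·S=15.5741
The time-0 hedge costs 3.8070, which is the no-arbitrage price.

(0,0): Delta=-0.1265 Bond=15.5741
V0=3.8070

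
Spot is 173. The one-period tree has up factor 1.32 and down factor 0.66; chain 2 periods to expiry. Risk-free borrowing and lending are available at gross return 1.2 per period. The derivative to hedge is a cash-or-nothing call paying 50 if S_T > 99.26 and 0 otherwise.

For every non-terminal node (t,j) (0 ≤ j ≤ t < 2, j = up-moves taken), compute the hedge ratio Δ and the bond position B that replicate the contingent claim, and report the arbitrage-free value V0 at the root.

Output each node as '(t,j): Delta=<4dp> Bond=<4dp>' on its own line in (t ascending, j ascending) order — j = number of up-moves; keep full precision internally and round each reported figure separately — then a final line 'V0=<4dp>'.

No-arbitrage ⇒ martingale measure with p* = (R−d)/(u−d) = 0.8182.
Terminal values V(2,·): V(2,0)=0.0000, V(2,1)=50.0000, V(2,2)=50.0000
Node (1,0) S=114.1800: V=(p*·50.0000+(1−p*)·0.0000)/1.2=34.0909; Δ=(50.0000−0.0000)/(150.7176−75.3588)=0.6635; B=V−Δ·S=-41.6667
Node (1,1) S=228.3600: V=(p*·50.0000+(1−p*)·50.0000)/1.2=41.6667; Δ=(50.0000−50.0000)/(301.4352−150.7176)=0.0000; B=V−Δ·S=41.6667
Node (0,0) S=173.0000: V=(p*·41.6667+(1−p*)·34.0909)/1.2=33.5744; Δ=(41.6667−34.0909)/(228.3600−114.1800)=0.0663; B=V−Δ·S=22.0960
The time-0 hedge costs 33.5744, which is the no-arbitrage price.

(0,0): Delta=0.0663 Bond=22.0960
(1,0): Delta=0.6635 Bond=-41.6667
(1,1): Delta=0.0000 Bond=41.6667
V0=33.5744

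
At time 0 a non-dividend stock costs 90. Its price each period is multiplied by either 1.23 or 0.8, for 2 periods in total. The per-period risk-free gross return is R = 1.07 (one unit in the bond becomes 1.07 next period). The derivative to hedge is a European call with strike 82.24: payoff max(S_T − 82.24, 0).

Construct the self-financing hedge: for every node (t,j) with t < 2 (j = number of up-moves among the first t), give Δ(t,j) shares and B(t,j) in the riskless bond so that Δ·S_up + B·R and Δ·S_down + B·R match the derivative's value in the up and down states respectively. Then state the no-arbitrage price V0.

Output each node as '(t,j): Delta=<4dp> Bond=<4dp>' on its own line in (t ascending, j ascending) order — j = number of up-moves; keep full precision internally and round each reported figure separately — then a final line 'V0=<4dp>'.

(0,0): Delta=0.7786 Bond=-48.9250
(1,0): Delta=0.2041 Bond=-10.9889
(1,1): Delta=1.0000 Bond=-76.8598
V0=21.1481

Risk-neutral probability p* = (R−d)/(u−d) = (1.07−0.8)/(1.23−0.8) = 0.6279.
Payoff layer (t=2): V(2,0)=0.0000, V(2,1)=6.3200, V(2,2)=53.9210
  t=1,j=0: stock 72.0000 → up 88.5600 (V=6.3200), down 57.6000 (V=0.0000). Price 3.7088; hedge Δ=0.2041, bond B=-10.9889.
  t=1,j=1: stock 110.7000 → up 136.1610 (V=53.9210), down 88.5600 (V=6.3200). Price 33.8402; hedge Δ=1.0000, bond B=-76.8598.
  t=0,j=0: stock 90.0000 → up 110.7000 (V=33.8402), down 72.0000 (V=3.7088). Price 21.1481; hedge Δ=0.7786, bond B=-48.9250.
Root portfolio cost Δ·90+B reproduces V0=21.1481.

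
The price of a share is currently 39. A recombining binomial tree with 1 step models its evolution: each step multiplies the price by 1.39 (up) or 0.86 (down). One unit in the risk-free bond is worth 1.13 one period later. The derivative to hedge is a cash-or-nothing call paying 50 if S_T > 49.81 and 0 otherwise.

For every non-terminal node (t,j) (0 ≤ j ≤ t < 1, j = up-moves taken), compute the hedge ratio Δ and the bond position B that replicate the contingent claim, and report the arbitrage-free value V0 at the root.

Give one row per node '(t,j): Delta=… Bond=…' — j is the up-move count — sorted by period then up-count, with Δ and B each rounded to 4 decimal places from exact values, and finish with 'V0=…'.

(0,0): Delta=2.4190 Bond=-71.7983
V0=22.5413

No-arbitrage ⇒ martingale measure with p* = (R−d)/(u−d) = 0.5094.
Terminal values V(1,·): V(1,0)=0.0000, V(1,1)=50.0000
(0,0): S=39.0000. Δ = (V_up−V_dn)/(S_up−S_dn) = (50.0000−0.0000)/(54.2100−33.5400) = 2.4190. V = [p*·50.0000 + (1−p*)·0.0000]/1.13 = 22.5413. B = V − Δ·S = -71.7983.
Root portfolio cost Δ·39+B reproduces V0=22.5413.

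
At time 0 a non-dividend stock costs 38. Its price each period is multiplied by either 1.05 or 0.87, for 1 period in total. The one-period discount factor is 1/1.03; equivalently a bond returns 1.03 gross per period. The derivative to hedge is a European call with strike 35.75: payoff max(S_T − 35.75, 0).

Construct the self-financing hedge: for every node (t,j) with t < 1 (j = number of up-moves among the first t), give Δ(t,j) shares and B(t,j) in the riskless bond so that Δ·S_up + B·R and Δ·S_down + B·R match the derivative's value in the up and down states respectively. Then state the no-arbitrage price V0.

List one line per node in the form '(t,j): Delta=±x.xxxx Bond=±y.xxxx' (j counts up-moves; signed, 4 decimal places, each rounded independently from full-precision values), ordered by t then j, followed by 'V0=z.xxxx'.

Risk-neutral probability p* = (R−d)/(u−d) = (1.03−0.87)/(1.05−0.87) = 0.8889.
Payoff layer (t=1): V(1,0)=0.0000, V(1,1)=4.1500
(0,0): S=38.0000. Δ = (V_up−V_dn)/(S_up−S_dn) = (4.1500−0.0000)/(39.9000−33.0600) = 0.6067. V = [p*·4.1500 + (1−p*)·0.0000]/1.03 = 3.5814. B = V − Δ·S = -19.4741.
Check: Δ(0,0)·S0 + B(0,0) = 3.5814 = V0.

(0,0): Delta=0.6067 Bond=-19.4741
V0=3.5814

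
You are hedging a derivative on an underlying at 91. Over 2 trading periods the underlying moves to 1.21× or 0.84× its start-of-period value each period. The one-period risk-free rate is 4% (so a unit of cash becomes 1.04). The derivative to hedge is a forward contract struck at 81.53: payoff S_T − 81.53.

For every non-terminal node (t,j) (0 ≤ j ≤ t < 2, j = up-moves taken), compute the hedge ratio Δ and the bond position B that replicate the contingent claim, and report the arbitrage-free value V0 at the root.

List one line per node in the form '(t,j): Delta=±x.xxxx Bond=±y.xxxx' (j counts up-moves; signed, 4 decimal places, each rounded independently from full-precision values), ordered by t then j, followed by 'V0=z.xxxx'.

(0,0): Delta=1.0000 Bond=-75.3791
(1,0): Delta=1.0000 Bond=-78.3942
(1,1): Delta=1.0000 Bond=-78.3942
V0=15.6209

The replicating-portfolio and risk-neutral prices coincide; use p* = (1.04−0.84)/(1.21−0.84) = 0.5405 for the latter.
Payoff layer (t=2): V(2,0)=-17.3204, V(2,1)=10.9624, V(2,2)=51.7031
Node (1,0) S=76.4400: V=(p*·10.9624+(1−p*)·-17.3204)/1.04=-1.9542; Δ=(10.9624−-17.3204)/(92.4924−64.2096)=1.0000; B=V−Δ·S=-78.3942
Node (1,1) S=110.1100: V=(p*·51.7031+(1−p*)·10.9624)/1.04=31.7158; Δ=(51.7031−10.9624)/(133.2331−92.4924)=1.0000; B=V−Δ·S=-78.3942
Node (0,0) S=91.0000: V=(p*·31.7158+(1−p*)·-1.9542)/1.04=15.6209; Δ=(31.7158−-1.9542)/(110.1100−76.4400)=1.0000; B=V−Δ·S=-75.3791
Self-financing check: at every node Δ·S+B equals the discounted successor values.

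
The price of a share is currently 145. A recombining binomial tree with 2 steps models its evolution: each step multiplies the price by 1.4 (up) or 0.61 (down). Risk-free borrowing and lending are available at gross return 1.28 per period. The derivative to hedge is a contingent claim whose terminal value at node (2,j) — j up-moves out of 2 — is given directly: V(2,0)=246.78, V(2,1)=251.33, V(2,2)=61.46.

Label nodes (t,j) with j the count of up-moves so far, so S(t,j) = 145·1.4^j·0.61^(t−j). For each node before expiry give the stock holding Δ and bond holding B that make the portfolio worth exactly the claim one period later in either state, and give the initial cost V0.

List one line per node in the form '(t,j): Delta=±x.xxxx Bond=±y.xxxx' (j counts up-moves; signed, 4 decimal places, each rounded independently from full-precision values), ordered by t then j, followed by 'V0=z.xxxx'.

(0,0): Delta=-1.0935 Bond=228.5425
(1,0): Delta=0.0651 Bond=190.0521
(1,1): Delta=-1.1839 Bond=310.8894
V0=69.9805

The replicating-portfolio and risk-neutral prices coincide; use p* = (1.28−0.61)/(1.4−0.61) = 0.8481 for the latter.
At expiry t=2: V(2,0)=246.7800, V(2,1)=251.3300, V(2,2)=61.4600
(1,0): S=88.4500. Δ = (V_up−V_dn)/(S_up−S_dn) = (251.3300−246.7800)/(123.8300−53.9545) = 0.0651. V = [p*·251.3300 + (1−p*)·246.7800]/1.28 = 195.8116. B = V − Δ·S = 190.0521.
(1,1): S=203.0000. Δ = (V_up−V_dn)/(S_up−S_dn) = (61.4600−251.3300)/(284.2000−123.8300) = -1.1839. V = [p*·61.4600 + (1−p*)·251.3300]/1.28 = 70.5477. B = V − Δ·S = 310.8894.
(0,0): S=145.0000. Δ = (V_up−V_dn)/(S_up−S_dn) = (70.5477−195.8116)/(203.0000−88.4500) = -1.0935. V = [p*·70.5477 + (1−p*)·195.8116]/1.28 = 69.9805. B = V − Δ·S = 228.5425.
Root portfolio cost Δ·145+B reproduces V0=69.9805.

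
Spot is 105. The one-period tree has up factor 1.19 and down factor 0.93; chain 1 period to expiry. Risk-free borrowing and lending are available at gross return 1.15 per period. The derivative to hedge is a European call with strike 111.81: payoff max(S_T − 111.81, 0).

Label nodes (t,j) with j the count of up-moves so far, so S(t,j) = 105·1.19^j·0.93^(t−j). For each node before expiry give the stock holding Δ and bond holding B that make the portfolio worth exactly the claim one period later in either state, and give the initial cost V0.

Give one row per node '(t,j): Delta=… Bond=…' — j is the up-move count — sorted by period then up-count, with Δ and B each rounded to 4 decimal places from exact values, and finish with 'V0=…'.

Risk-neutral probability p* = (R−d)/(u−d) = (1.15−0.93)/(1.19−0.93) = 0.8462.
At expiry t=1: V(1,0)=0.0000, V(1,1)=13.1400
(0,0): S=105.0000. Δ = (V_up−V_dn)/(S_up−S_dn) = (13.1400−0.0000)/(124.9500−97.6500) = 0.4813. V = [p*·13.1400 + (1−p*)·0.0000]/1.15 = 9.6682. B = V − Δ·S = -40.8702.
Root portfolio cost Δ·105+B reproduces V0=9.6682.

(0,0): Delta=0.4813 Bond=-40.8702
V0=9.6682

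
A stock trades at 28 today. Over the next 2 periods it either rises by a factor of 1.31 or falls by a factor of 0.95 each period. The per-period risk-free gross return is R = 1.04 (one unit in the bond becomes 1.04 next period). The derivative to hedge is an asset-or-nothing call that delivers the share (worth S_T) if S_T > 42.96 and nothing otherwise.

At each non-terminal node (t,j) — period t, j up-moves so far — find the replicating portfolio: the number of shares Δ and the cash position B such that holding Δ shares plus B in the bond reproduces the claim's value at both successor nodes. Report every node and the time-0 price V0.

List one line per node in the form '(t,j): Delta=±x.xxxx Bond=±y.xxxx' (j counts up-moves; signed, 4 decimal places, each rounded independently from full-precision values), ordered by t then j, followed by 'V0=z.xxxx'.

Since d<R<u, set p* = (R−d)/(u−d) = 0.2500; price each node as the discounted p*-expectation of its children.
Terminal values V(2,·): V(2,0)=0.0000, V(2,1)=0.0000, V(2,2)=48.0508
Node (1,0) S=26.6000: V=(p*·0.0000+(1−p*)·0.0000)/1.04=0.0000; Δ=(0.0000−0.0000)/(34.8460−25.2700)=0.0000; B=V−Δ·S=0.0000
Node (1,1) S=36.6800: V=(p*·48.0508+(1−p*)·0.0000)/1.04=11.5507; Δ=(48.0508−0.0000)/(48.0508−34.8460)=3.6389; B=V−Δ·S=-121.9238
Node (0,0) S=28.0000: V=(p*·11.5507+(1−p*)·0.0000)/1.04=2.7766; Δ=(11.5507−0.0000)/(36.6800−26.6000)=1.1459; B=V−Δ·S=-29.3086
Self-financing check: at every node Δ·S+B equals the discounted successor values.

(0,0): Delta=1.1459 Bond=-29.3086
(1,0): Delta=0.0000 Bond=0.0000
(1,1): Delta=3.6389 Bond=-121.9238
V0=2.7766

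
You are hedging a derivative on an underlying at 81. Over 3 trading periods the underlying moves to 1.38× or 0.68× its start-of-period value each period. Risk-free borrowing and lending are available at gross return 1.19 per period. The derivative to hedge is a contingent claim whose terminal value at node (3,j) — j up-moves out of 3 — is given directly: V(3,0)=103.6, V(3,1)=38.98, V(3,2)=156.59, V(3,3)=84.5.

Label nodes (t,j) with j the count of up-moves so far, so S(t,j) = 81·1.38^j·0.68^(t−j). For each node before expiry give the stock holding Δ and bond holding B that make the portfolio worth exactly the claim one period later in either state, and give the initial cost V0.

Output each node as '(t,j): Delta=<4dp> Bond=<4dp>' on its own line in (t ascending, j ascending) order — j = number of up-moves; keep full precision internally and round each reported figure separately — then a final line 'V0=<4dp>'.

(0,0): Delta=0.0434 Bond=60.9920
(1,0): Delta=1.4853 Bond=-6.8362
(1,1): Delta=-0.2212 Bond=102.1670
(2,0): Delta=-2.4647 Bond=139.8098
(2,1): Delta=2.2104 Bond=-63.2519
(2,2): Delta=-0.6676 Bond=190.4372
V0=64.5113

Risk-neutral probability p* = (R−d)/(u−d) = (1.19−0.68)/(1.38−0.68) = 0.7286.
Terminal values V(3,·): V(3,0)=103.6000, V(3,1)=38.9800, V(3,2)=156.5900, V(3,3)=84.5000
(2,0): S=37.4544. Δ = (V_up−V_dn)/(S_up−S_dn) = (38.9800−103.6000)/(51.6871−25.4690) = -2.4647. V = [p*·38.9800 + (1−p*)·103.6000]/1.19 = 47.4956. B = V − Δ·S = 139.8098.
(2,1): S=76.0104. Δ = (V_up−V_dn)/(S_up−S_dn) = (156.5900−38.9800)/(104.8944−51.6871) = 2.2104. V = [p*·156.5900 + (1−p*)·38.9800]/1.19 = 104.7624. B = V − Δ·S = -63.2519.
(2,2): S=154.2564. Δ = (V_up−V_dn)/(S_up−S_dn) = (84.5000−156.5900)/(212.8738−104.8944) = -0.6676. V = [p*·84.5000 + (1−p*)·156.5900]/1.19 = 87.4515. B = V − Δ·S = 190.4372.
(1,0): S=55.0800. Δ = (V_up−V_dn)/(S_up−S_dn) = (104.7624−47.4956)/(76.0104−37.4544) = 1.4853. V = [p*·104.7624 + (1−p*)·47.4956]/1.19 = 74.9736. B = V − Δ·S = -6.8362.
(1,1): S=111.7800. Δ = (V_up−V_dn)/(S_up−S_dn) = (87.4515−104.7624)/(154.2564−76.0104) = -0.2212. V = [p*·87.4515 + (1−p*)·104.7624]/1.19 = 77.4371. B = V − Δ·S = 102.1670.
(0,0): S=81.0000. Δ = (V_up−V_dn)/(S_up−S_dn) = (77.4371−74.9736)/(111.7800−55.0800) = 0.0434. V = [p*·77.4371 + (1−p*)·74.9736]/1.19 = 64.5113. B = V − Δ·S = 60.9920.
Root portfolio cost Δ·81+B reproduces V0=64.5113.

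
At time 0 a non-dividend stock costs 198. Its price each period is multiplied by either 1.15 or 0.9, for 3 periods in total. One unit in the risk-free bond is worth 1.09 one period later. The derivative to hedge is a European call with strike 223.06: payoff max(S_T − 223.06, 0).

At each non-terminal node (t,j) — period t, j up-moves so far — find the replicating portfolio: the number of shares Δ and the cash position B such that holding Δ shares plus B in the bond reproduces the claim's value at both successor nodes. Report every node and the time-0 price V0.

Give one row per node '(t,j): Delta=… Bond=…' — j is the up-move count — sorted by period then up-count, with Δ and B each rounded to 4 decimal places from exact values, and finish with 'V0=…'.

(0,0): Delta=0.7212 Bond=-112.2749
(1,0): Delta=0.1974 Bond=-29.0376
(1,1): Delta=0.8506 Bond=-151.8561
(2,0): Delta=0.0000 Bond=0.0000
(2,1): Delta=0.2461 Bond=-41.6461
(2,2): Delta=1.0000 Bond=-204.6422
V0=30.5138

Since d<R<u, set p* = (R−d)/(u−d) = 0.7600; price each node as the discounted p*-expectation of its children.
Payoff layer (t=3): V(3,0)=0.0000, V(3,1)=0.0000, V(3,2)=12.6095, V(3,3)=78.0732
  t=2,j=0: stock 160.3800 → up 184.4370 (V=0.0000), down 144.3420 (V=0.0000). Price 0.0000; hedge Δ=0.0000, bond B=0.0000.
  t=2,j=1: stock 204.9300 → up 235.6695 (V=12.6095), down 184.4370 (V=0.0000). Price 8.7919; hedge Δ=0.2461, bond B=-41.6461.
  t=2,j=2: stock 261.8550 → up 301.1332 (V=78.0732), down 235.6695 (V=12.6095). Price 57.2128; hedge Δ=1.0000, bond B=-204.6422.
  t=1,j=0: stock 178.2000 → up 204.9300 (V=8.7919), down 160.3800 (V=0.0000). Price 6.1302; hedge Δ=0.1974, bond B=-29.0376.
  t=1,j=1: stock 227.7000 → up 261.8550 (V=57.2128), down 204.9300 (V=8.7919). Price 41.8273; hedge Δ=0.8506, bond B=-151.8561.
  t=0,j=0: stock 198.0000 → up 227.7000 (V=41.8273), down 178.2000 (V=6.1302). Price 30.5138; hedge Δ=0.7212, bond B=-112.2749.
Check: Δ(0,0)·S0 + B(0,0) = 30.5138 = V0.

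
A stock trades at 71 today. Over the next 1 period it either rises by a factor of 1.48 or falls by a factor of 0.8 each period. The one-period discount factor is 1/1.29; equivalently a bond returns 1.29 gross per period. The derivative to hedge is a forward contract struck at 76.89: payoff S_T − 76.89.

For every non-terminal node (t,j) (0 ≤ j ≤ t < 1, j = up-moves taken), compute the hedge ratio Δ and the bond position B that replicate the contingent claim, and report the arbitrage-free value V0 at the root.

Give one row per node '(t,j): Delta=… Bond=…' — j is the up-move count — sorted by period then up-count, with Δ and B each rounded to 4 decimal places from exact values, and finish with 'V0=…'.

Under the risk-neutral measure, an up-move has probability p* = (R−d)/(u−d) = 0.7206 and values discount at R = 1.29.
Terminal values V(1,·): V(1,0)=-20.0900, V(1,1)=28.1900
(0,0): S=71.0000. Δ = (V_up−V_dn)/(S_up−S_dn) = (28.1900−-20.0900)/(105.0800−56.8000) = 1.0000. V = [p*·28.1900 + (1−p*)·-20.0900]/1.29 = 11.3953. B = V − Δ·S = -59.6047.
Check: Δ(0,0)·S0 + B(0,0) = 11.3953 = V0.

(0,0): Delta=1.0000 Bond=-59.6047
V0=11.3953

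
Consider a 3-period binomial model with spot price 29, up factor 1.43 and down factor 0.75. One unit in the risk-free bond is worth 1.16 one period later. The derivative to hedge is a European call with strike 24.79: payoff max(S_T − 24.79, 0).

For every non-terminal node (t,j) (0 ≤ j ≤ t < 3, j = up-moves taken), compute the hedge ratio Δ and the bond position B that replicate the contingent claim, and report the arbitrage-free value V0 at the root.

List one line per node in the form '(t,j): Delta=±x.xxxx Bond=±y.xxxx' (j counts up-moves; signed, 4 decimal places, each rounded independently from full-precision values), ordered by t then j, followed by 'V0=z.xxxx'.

Since d<R<u, set p* = (R−d)/(u−d) = 0.6029; price each node as the discounted p*-expectation of its children.
Terminal values V(3,·): V(3,0)=0.0000, V(3,1)=0.0000, V(3,2)=19.6866, V(3,3)=60.0120
  t=2,j=0: stock 16.3125 → up 23.3269 (V=0.0000), down 12.2344 (V=0.0000). Price 0.0000; hedge Δ=0.0000, bond B=0.0000.
  t=2,j=1: stock 31.1025 → up 44.4766 (V=19.6866), down 23.3269 (V=0.0000). Price 10.2326; hedge Δ=0.9308, bond B=-18.7182.
  t=2,j=2: stock 59.3021 → up 84.8020 (V=60.0120), down 44.4766 (V=19.6866). Price 37.9314; hedge Δ=1.0000, bond B=-21.3707.
  t=1,j=0: stock 21.7500 → up 31.1025 (V=10.2326), down 16.3125 (V=0.0000). Price 5.3187; hedge Δ=0.6919, bond B=-9.7293.
  t=1,j=1: stock 41.4700 → up 59.3021 (V=37.9314), down 31.1025 (V=10.2326). Price 23.2184; hedge Δ=0.9822, bond B=-17.5151.
  t=0,j=0: stock 29.0000 → up 41.4700 (V=23.2184), down 21.7500 (V=5.3187). Price 13.8889; hedge Δ=0.9077, bond B=-12.4342.
Check: Δ(0,0)·S0 + B(0,0) = 13.8889 = V0.

(0,0): Delta=0.9077 Bond=-12.4342
(1,0): Delta=0.6919 Bond=-9.7293
(1,1): Delta=0.9822 Bond=-17.5151
(2,0): Delta=0.0000 Bond=0.0000
(2,1): Delta=0.9308 Bond=-18.7182
(2,2): Delta=1.0000 Bond=-21.3707
V0=13.8889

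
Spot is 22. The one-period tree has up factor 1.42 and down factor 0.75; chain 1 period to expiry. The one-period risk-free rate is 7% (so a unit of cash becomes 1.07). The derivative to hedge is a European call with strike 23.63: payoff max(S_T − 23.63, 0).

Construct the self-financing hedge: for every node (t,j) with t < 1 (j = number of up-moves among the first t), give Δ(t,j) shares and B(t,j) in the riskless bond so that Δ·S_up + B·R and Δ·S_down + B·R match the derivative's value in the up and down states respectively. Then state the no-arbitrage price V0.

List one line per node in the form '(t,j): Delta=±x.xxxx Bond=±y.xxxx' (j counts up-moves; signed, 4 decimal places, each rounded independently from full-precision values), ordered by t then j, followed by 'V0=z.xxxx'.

(0,0): Delta=0.5163 Bond=-7.9614
V0=3.3968

Risk-neutral probability p* = (R−d)/(u−d) = (1.07−0.75)/(1.42−0.75) = 0.4776.
Payoff layer (t=1): V(1,0)=0.0000, V(1,1)=7.6100
  t=0,j=0: stock 22.0000 → up 31.2400 (V=7.6100), down 16.5000 (V=0.0000). Price 3.3968; hedge Δ=0.5163, bond B=-7.9614.
Check: Δ(0,0)·S0 + B(0,0) = 3.3968 = V0.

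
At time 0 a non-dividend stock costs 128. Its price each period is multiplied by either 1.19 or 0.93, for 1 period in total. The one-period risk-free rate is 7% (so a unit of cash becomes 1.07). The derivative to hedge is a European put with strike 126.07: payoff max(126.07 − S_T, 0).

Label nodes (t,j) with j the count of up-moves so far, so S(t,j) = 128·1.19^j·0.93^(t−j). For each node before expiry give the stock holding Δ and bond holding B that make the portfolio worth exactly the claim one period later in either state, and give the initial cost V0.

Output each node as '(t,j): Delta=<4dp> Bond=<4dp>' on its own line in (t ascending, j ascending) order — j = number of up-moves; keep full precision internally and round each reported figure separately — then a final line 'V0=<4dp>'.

(0,0): Delta=-0.2112 Bond=30.0708
V0=3.0324

No-arbitrage ⇒ martingale measure with p* = (R−d)/(u−d) = 0.5385.
Terminal payoffs: V(1,0)=7.0300, V(1,1)=0.0000
(0,0): S=128.0000. Δ = (V_up−V_dn)/(S_up−S_dn) = (0.0000−7.0300)/(152.3200−119.0400) = -0.2112. V = [p*·0.0000 + (1−p*)·7.0300]/1.07 = 3.0324. B = V − Δ·S = 30.0708.
Self-financing check: at every node Δ·S+B equals the discounted successor values.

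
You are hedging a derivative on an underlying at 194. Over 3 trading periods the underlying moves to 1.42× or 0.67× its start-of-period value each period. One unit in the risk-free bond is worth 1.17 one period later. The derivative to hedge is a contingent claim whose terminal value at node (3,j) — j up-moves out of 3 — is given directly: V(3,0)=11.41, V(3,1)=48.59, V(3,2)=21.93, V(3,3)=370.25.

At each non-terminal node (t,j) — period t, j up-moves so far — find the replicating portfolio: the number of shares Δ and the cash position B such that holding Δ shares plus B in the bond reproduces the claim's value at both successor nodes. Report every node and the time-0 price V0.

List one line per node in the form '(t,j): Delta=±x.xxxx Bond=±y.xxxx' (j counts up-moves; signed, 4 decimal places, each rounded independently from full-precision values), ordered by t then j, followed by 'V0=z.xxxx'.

No-arbitrage ⇒ martingale measure with p* = (R−d)/(u−d) = 0.6667.
Terminal payoffs: V(3,0)=11.4100, V(3,1)=48.5900, V(3,2)=21.9300, V(3,3)=370.2500
(2,0): S=87.0866. Δ = (V_up−V_dn)/(S_up−S_dn) = (48.5900−11.4100)/(123.6630−58.3480) = 0.5692. V = [p*·48.5900 + (1−p*)·11.4100]/1.17 = 30.9373. B = V − Δ·S = -18.6360.
(2,1): S=184.5716. Δ = (V_up−V_dn)/(S_up−S_dn) = (21.9300−48.5900)/(262.0917−123.6630) = -0.1926. V = [p*·21.9300 + (1−p*)·48.5900]/1.17 = 26.3390. B = V − Δ·S = 61.8857.
(2,2): S=391.1816. Δ = (V_up−V_dn)/(S_up−S_dn) = (370.2500−21.9300)/(555.4779−262.0917) = 1.1872. V = [p*·370.2500 + (1−p*)·21.9300]/1.17 = 217.2165. B = V − Δ·S = -247.2101.
(1,0): S=129.9800. Δ = (V_up−V_dn)/(S_up−S_dn) = (26.3390−30.9373)/(184.5716−87.0866) = -0.0472. V = [p*·26.3390 + (1−p*)·30.9373]/1.17 = 23.8220. B = V − Δ·S = 29.9531.
(1,1): S=275.4800. Δ = (V_up−V_dn)/(S_up−S_dn) = (217.2165−26.3390)/(391.1816−184.5716) = 0.9239. V = [p*·217.2165 + (1−p*)·26.3390]/1.17 = 131.2741. B = V − Δ·S = -123.2292.
(0,0): S=194.0000. Δ = (V_up−V_dn)/(S_up−S_dn) = (131.2741−23.8220)/(275.4800−129.9800) = 0.7385. V = [p*·131.2741 + (1−p*)·23.8220]/1.17 = 81.5870. B = V − Δ·S = -61.6824.
Each (Δ,B) replicates both successor values, so the strategy is self-financing and V0 is arbitrage-free.

(0,0): Delta=0.7385 Bond=-61.6824
(1,0): Delta=-0.0472 Bond=29.9531
(1,1): Delta=0.9239 Bond=-123.2292
(2,0): Delta=0.5692 Bond=-18.6360
(2,1): Delta=-0.1926 Bond=61.8857
(2,2): Delta=1.1872 Bond=-247.2101
V0=81.5870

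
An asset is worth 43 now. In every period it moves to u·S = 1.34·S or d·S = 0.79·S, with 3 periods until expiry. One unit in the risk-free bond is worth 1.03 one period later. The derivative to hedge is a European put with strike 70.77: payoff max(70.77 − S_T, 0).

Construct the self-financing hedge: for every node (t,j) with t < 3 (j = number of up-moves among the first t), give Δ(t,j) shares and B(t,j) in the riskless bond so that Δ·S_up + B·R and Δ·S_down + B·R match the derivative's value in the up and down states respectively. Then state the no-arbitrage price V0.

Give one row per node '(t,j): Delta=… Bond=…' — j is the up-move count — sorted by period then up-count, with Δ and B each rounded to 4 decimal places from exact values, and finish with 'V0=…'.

(0,0): Delta=-0.7519 Bond=56.5819
(1,0): Delta=-1.0000 Bond=66.7075
(1,1): Delta=-0.5630 Bond=47.3929
(2,0): Delta=-1.0000 Bond=68.7087
(2,1): Delta=-1.0000 Bond=68.7087
(2,2): Delta=-0.2301 Bond=23.1182
V0=24.2505

Under the risk-neutral measure, an up-move has probability p* = (R−d)/(u−d) = 0.4364 and values discount at R = 1.03.
At expiry t=3: V(3,0)=49.5693, V(3,1)=34.8094, V(3,2)=9.7735, V(3,3)=0.0000
Node (2,0) S=26.8363: V=(p*·34.8094+(1−p*)·49.5693)/1.03=41.8724; Δ=(34.8094−49.5693)/(35.9606−21.2007)=-1.0000; B=V−Δ·S=68.7087
Node (2,1) S=45.5198: V=(p*·9.7735+(1−p*)·34.8094)/1.03=23.1889; Δ=(9.7735−34.8094)/(60.9965−35.9606)=-1.0000; B=V−Δ·S=68.7087
Node (2,2) S=77.2108: V=(p*·0.0000+(1−p*)·9.7735)/1.03=5.3482; Δ=(0.0000−9.7735)/(103.4625−60.9965)=-0.2301; B=V−Δ·S=23.1182
Node (1,0) S=33.9700: V=(p*·23.1889+(1−p*)·41.8724)/1.03=32.7375; Δ=(23.1889−41.8724)/(45.5198−26.8363)=-1.0000; B=V−Δ·S=66.7075
Node (1,1) S=57.6200: V=(p*·5.3482+(1−p*)·23.1889)/1.03=14.9552; Δ=(5.3482−23.1889)/(77.2108−45.5198)=-0.5630; B=V−Δ·S=47.3929
Node (0,0) S=43.0000: V=(p*·14.9552+(1−p*)·32.7375)/1.03=24.2505; Δ=(14.9552−32.7375)/(57.6200−33.9700)=-0.7519; B=V−Δ·S=56.5819
Self-financing check: at every node Δ·S+B equals the discounted successor values.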